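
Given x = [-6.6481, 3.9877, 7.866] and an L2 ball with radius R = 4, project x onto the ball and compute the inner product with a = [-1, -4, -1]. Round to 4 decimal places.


Step 1: Compute ||x|| (intermediates to 6 decimals).
||x|| = sqrt((-6.6481)^2 + 3.9877^2 + 7.866^2) = 11.044136
Step 2: Project.
Since ||x|| > R, scale = R/||x|| = 4/11.044136 = 0.362183, proj(x) = scale * x
proj(x) = [-2.407829, 1.444277, 2.848931]
Step 3: Dot product.
a^T * proj(x) = -1*(-2.407829) - 4*1.444277 - 1*2.848931 = -6.2182


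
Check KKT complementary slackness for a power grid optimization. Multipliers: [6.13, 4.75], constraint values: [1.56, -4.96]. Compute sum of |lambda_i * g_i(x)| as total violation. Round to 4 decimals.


KKT complementary slackness check:
lambda_1 * g_1 = 6.13 * 1.56 = 9.5628
lambda_2 * g_2 = 4.75 * -4.96 = -23.56
Total violation = 9.5628 + 23.56 = 33.1228


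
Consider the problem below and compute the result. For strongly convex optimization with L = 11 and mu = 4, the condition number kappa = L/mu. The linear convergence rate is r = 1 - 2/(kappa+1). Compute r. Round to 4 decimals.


Step 1: Compute the condition number.
kappa = L/mu = 11/4 = 2.75
Step 2: Compute the convergence rate.
r = 1 - 2/(kappa + 1) = 1 - 2*mu/(L + mu) = (L - mu)/(L + mu) = 7/15 = 0.4667


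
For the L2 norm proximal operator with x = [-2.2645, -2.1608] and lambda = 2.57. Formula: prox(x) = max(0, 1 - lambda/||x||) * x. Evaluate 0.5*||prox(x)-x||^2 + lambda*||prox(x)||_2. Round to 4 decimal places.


Step 1: Compute ||x||.
||x|| = 3.13
Step 2: Compute scaling factor.
scale = max(0, 1 - 2.57/3.13) = 0.1789
Step 3: prox(x) = [-0.4052, -0.3866]
||prox(x)|| = 0.56
Step 4: Proximal objective.
0.5*||prox-x||^2 = 3.3025
lambda*||prox|| = 1.4392
Total = 4.7417


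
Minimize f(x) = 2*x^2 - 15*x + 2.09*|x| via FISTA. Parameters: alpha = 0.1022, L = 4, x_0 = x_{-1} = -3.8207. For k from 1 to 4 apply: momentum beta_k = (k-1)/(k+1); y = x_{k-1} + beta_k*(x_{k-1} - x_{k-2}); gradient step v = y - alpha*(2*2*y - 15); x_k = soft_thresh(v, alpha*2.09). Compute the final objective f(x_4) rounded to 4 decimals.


FISTA on f(x) = 2*x^2 - 15*x + 2.09*|x|
L = 4, alpha = 0.1022
Iteration 1: beta = 0.0, y = -3.8207 + 0.0*(-3.8207 + 3.8207) = -3.8207
  grad(y) = -30.2828, v = y - alpha*grad = -0.7258
  prox(v) = soft_thresh(-0.7258, 0.2136) = -0.5122
Iteration 2: beta = 0.3333, y = -0.5122 + 0.3333*(-0.5122 + 3.8207) = 0.5906
  grad(y) = -12.6375, v = y - alpha*grad = 1.8822
  prox(v) = soft_thresh(1.8822, 0.2136) = 1.6686
Iteration 3: beta = 0.5, y = 1.6686 + 0.5*(1.6686 + 0.5122) = 2.759
  grad(y) = -3.9641, v = y - alpha*grad = 3.1641
  prox(v) = soft_thresh(3.1641, 0.2136) = 2.9505
Iteration 4: beta = 0.6, y = 2.9505 + 0.6*(2.9505 - 1.6686) = 3.7197
  grad(y) = -0.1213, v = y - alpha*grad = 3.7321
  prox(v) = soft_thresh(3.7321, 0.2136) = 3.5185
f(x_4) = 2*3.5185^2 - 15*3.5185 + 2.09*|3.5185| = -20.6642


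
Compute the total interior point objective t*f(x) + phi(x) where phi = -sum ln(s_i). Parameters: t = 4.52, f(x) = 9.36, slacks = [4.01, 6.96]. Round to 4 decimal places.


Step 1: Compute log-barrier.
ln values: [1.3888, 1.9402]
phi = -(1.3888 + 1.9402) = -3.329
Step 2: Compute augmented objective.
t*f(x) = 4.52*9.36 = 42.3072
Total = 42.3072 - 3.329 = 38.9782


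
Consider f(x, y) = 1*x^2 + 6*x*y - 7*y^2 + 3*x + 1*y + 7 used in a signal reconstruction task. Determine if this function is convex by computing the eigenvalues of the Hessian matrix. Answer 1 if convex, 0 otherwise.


The Hessian of f(x,y) = 1*x^2 + 6*x*y - 7*y^2 + 3*x + 1*y + 7 is:
H = [[2, 6], [6, -14]]
Trace = 2 - 14 = -12
Determinant = 2*-14 - (6)^2 = -64
Discriminant = (-12)^2 - 4*-64 = 400.0
Eigenvalues: lambda_1 = -16.0, lambda_2 = 4.0
The function is not convex.

0


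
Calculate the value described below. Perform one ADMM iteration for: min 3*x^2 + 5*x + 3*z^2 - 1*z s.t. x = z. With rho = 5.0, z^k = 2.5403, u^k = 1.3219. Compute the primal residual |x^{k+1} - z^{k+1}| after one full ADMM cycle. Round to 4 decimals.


ADMM iteration with rho = 5.0, z^k = 2.5403, u^k = 1.3219
Step 1: x-update.
Minimize 3*x^2 + 5*x + (5.0/2)*(x - 2.5403 + 1.3219)^2
FOC: (2*3 + 5.0)*x = -5 + 5.0*(2.5403 - 1.3219)
x^{k+1} = 0.0993
Step 2: z-update.
Minimize 3*z^2 - 1*z + (5.0/2)*(0.0993 - z + 1.3219)^2
FOC: (2*3 + 5.0)*z = 1 + 5.0*(0.0993 + 1.3219)
z^{k+1} = 0.7369
Step 3: u-update.
u^{k+1} = 1.3219 + 0.0993 - 0.7369 = 0.6843
Step 4: Primal residual = |0.0993 - 0.7369| = 0.6376


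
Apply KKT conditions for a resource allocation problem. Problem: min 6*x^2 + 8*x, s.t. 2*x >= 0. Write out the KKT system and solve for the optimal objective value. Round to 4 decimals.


Step 1: Try lambda = 0 (constraint inactive).
x_unc = -8/(2*6) = -0.6667
Check: 2*-0.6667 = -1.3334 < 0 -- violated!
Step 2: Constraint must be active: 2*x = 0
x* = 0/2 = 0.0
lambda = (2*6*0.0 + 8)/2 = 4.0
Step 3: Compute optimal value.
f(x*) = 6*0.0^2 + 8*0.0 = 0.0


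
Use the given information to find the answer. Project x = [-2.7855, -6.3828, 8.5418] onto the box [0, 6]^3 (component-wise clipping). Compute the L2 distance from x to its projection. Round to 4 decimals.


Project each component onto [0, 6].
clip(-2.7855) = 0.0, clip(-6.3828) = 0.0, clip(8.5418) = 6.0
Projection = [0.0, 0.0, 6.0]
Squared diffs: [7.759, 40.7401, 6.4607]
Distance = sqrt(54.9598) = 7.4135


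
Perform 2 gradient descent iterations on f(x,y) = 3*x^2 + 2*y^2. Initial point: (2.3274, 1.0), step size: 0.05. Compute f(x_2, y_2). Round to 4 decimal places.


Gradient descent on f(x,y) = 3*x^2 + 2*y^2.
Starting point: (2.3274, 1.0), alpha = 0.05
Step 1: grad_x = 2*3*2.3274 = 13.9644, grad_y = 2*2*1.0 = 4.0
  x_1 = 2.3274 - 0.05*13.9644 = 1.6292
  y_1 = 1.0 - 0.05*4.0 = 0.8
Step 2: grad_x = 2*3*1.6292 = 9.7751, grad_y = 2*2*0.8 = 3.2
  x_2 = 1.6292 - 0.05*9.7751 = 1.1404
  y_2 = 0.8 - 0.05*3.2 = 0.64
f(1.1404, 0.64) = 3*1.1404^2 + 2*0.64^2 = 4.7209


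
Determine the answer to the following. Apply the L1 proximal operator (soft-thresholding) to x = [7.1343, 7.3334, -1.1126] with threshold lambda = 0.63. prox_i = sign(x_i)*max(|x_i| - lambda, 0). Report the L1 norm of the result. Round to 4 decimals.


Soft-thresholding with lambda = 0.63:
prox(7.1343) = sign(7.1343)*max(|7.1343| - 0.63, 0) = 6.5043
prox(7.3334) = sign(7.3334)*max(|7.3334| - 0.63, 0) = 6.7034
prox(-1.1126) = sign(-1.1126)*max(|-1.1126| - 0.63, 0) = -0.4826
prox(x) = [6.5043, 6.7034, -0.4826]
||prox(x)||_1 = 6.5043 + 6.7034 + 0.4826 = 13.6903


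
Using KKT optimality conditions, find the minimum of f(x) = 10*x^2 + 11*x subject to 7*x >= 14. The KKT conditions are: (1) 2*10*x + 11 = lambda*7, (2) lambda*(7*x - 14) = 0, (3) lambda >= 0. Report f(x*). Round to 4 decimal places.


Step 1: Try lambda = 0 (constraint inactive).
x_unc = -11/(2*10) = -0.55
Check: 7*-0.55 = -3.85 < 14 -- violated!
Step 2: Constraint must be active: 7*x = 14
x* = 14/7 = 2.0
lambda = (2*10*2.0 + 11)/7 = 7.2857
Step 3: Compute optimal value.
f(x*) = 10*2.0^2 + 11*2.0 = 62.0


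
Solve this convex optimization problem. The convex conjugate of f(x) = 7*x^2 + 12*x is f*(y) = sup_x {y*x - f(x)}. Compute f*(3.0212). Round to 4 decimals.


f*(y) = sup_x {y*x - a*x^2 - b*x} = sup_x {(y-b)*x - a*x^2}
FOC: (y - b) - 2a*x = 0 => x* = (y - b)/(2a)
x* = (3.0212 - 12)/(2*7) = -0.6413
f*(3.0212) = (y-b)^2/(4a) = (3.0212 - 12)^2/(4*7)
= 80.6188/28 = 2.8792


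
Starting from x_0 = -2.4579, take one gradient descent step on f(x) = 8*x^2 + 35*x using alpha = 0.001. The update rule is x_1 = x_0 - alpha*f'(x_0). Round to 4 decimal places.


We compute the gradient at x_0 and apply the update.
f'(x) = 16*x + 35
f'(-2.4579) = 16*-2.4579 + 35 = -4.3264
x_1 = -2.4579 - 0.001*-4.3264 = -2.4536


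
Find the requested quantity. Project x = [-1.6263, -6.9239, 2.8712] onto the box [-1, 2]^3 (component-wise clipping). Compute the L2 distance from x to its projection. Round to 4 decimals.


Project each component onto [-1, 2].
clip(-1.6263) = -1.0, clip(-6.9239) = -1.0, clip(2.8712) = 2.0
Projection = [-1.0, -1.0, 2.0]
Squared diffs: [0.3923, 35.0926, 0.759]
Distance = sqrt(36.2439) = 6.0203


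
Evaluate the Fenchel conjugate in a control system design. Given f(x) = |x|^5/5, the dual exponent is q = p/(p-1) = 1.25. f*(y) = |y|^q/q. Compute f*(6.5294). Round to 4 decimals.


The conjugate exponent q satisfies 1/p + 1/q = 1.
p = 5, so q = 5/(5 - 1) = 1.25
|y|^q = 6.5294^1.25 = 10.4374
f*(6.5294) = 10.4374 / 1.25 = 8.3499


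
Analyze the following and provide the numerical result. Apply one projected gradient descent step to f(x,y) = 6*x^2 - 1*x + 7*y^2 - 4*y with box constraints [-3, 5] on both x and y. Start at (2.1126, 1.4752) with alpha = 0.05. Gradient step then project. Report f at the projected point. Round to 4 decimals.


Step 1: Compute gradient at (2.1126, 1.4752).
grad_x = 2*6*2.1126 - 1 = 24.3512
grad_y = 2*7*1.4752 - 4 = 16.6528
Step 2: Gradient step.
x_raw = 2.1126 - 0.05*24.3512 = 0.895
y_raw = 1.4752 - 0.05*16.6528 = 0.6426
Step 3: Project onto [-3, 5].
x_proj = clip(0.895) = 0.895
y_proj = clip(0.6426) = 0.6426
Step 4: Evaluate f.
f(0.895, 0.6426) = 4.2315


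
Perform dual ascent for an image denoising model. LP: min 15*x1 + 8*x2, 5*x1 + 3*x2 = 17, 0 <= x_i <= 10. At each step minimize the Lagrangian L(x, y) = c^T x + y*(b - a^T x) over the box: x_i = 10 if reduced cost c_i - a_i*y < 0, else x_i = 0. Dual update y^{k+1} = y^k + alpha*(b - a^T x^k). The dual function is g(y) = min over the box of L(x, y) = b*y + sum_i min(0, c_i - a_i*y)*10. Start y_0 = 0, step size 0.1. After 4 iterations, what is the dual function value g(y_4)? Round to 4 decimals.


Dual ascent for LP: min 15*x1 + 8*x2, 5*x1 + 3*x2 = 17, 0 <= x_i <= 10
Step 1: y^k = 0.0, reduced costs: (15.0, 8.0)
  x^k = (0.0, 0.0), subgradient = b - a^T x = 17.0
  y^{k+1} = 0.0 + 0.1*17.0 = 1.7
Step 2: y^k = 1.7, reduced costs: (6.5, 2.9)
  x^k = (0.0, 0.0), subgradient = b - a^T x = 17.0
  y^{k+1} = 1.7 + 0.1*17.0 = 3.4
Step 3: y^k = 3.4, reduced costs: (-2.0, -2.2)
  x^k = (10.0, 10.0), subgradient = b - a^T x = -63.0
  y^{k+1} = 3.4 + 0.1*-63.0 = -2.9
Step 4: y^k = -2.9, reduced costs: (29.5, 16.7)
  x^k = (0.0, 0.0), subgradient = b - a^T x = 17.0
  y^{k+1} = -2.9 + 0.1*17.0 = -1.2
Dual objective at y_4 = -1.2: reduced costs (21.0, 11.6), box minimizer x = (0.0, 0.0)
g(y_4) = b*y + (c1 - a1*y)*x1 + (c2 - a2*y)*x2 = 17*(-1.2) + 21.0*0.0 + 11.6*0.0 = -20.4 + 0.0 + 0.0 = -20.4


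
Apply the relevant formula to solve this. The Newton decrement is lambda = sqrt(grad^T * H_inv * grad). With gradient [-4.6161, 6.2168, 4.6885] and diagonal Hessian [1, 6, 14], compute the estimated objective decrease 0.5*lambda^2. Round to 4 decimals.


Step 1: H is diagonal, so H^(-1) * g = [-4.6161, 1.0361, 0.3349].
Step 2: g^T H^(-1) g = sum_i g_i^2 / H_ii
  = (-4.6161)^2/1 + (6.2168)^2/6 + (4.6885)^2/14
  = 21.3084 + 6.4414 + 1.5701 = 29.32
Step 3: Objective decrease = 0.5 * g^T H^(-1) g = 14.66


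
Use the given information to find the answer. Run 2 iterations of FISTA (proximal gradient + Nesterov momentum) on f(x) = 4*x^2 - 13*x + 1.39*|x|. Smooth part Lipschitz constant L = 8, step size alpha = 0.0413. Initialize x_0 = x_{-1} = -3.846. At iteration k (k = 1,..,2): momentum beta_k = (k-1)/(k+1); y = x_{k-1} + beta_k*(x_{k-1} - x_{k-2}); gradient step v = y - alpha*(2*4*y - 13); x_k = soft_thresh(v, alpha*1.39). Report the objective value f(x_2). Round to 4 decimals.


FISTA on f(x) = 4*x^2 - 13*x + 1.39*|x|
L = 8, alpha = 0.0413
Iteration 1: beta = 0.0, y = -3.846 + 0.0*(-3.846 + 3.846) = -3.846
  grad(y) = -43.768, v = y - alpha*grad = -2.0384
  prox(v) = soft_thresh(-2.0384, 0.0574) = -1.981
Iteration 2: beta = 0.3333, y = -1.981 + 0.3333*(-1.981 + 3.846) = -1.3593
  grad(y) = -23.8744, v = y - alpha*grad = -0.3733
  prox(v) = soft_thresh(-0.3733, 0.0574) = -0.3159
f(x_2) = 4*(-0.3159)^2 - 13*(-0.3159) + 1.39*|-0.3159| = 4.9446


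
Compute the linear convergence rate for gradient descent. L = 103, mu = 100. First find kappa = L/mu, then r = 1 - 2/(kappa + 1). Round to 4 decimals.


Step 1: Compute the condition number.
kappa = L/mu = 103/100 = 1.03
Step 2: Compute the convergence rate.
r = 1 - 2/(kappa + 1) = 1 - 2*mu/(L + mu) = (L - mu)/(L + mu) = 3/203 = 0.0148


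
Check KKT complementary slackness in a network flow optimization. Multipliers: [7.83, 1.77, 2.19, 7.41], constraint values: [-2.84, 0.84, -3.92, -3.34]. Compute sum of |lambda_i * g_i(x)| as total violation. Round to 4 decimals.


KKT complementary slackness check:
lambda_1 * g_1 = 7.83 * -2.84 = -22.2372
lambda_2 * g_2 = 1.77 * 0.84 = 1.4868
lambda_3 * g_3 = 2.19 * -3.92 = -8.5848
lambda_4 * g_4 = 7.41 * -3.34 = -24.7494
Total violation = 22.2372 + 1.4868 + 8.5848 + 24.7494 = 57.0582


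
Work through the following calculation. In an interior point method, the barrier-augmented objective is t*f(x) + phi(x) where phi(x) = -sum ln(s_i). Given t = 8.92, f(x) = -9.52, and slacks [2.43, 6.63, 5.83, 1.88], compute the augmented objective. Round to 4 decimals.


Step 1: Compute log-barrier.
ln values: [0.8879, 1.8916, 1.763, 0.6313]
phi = -(0.8879 + 1.8916 + 1.763 + 0.6313) = -5.1738
Step 2: Compute augmented objective.
t*f(x) = 8.92*-9.52 = -84.9184
Total = -84.9184 - 5.1738 = -90.0922


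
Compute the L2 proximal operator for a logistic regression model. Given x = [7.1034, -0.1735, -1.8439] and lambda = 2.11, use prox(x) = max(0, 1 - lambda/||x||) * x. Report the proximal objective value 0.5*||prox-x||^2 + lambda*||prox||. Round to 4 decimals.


Step 1: Compute ||x||.
||x|| = 7.3409
Step 2: Compute scaling factor.
scale = max(0, 1 - 2.11/7.3409) = 0.7126
Step 3: prox(x) = [5.0617, -0.1236, -1.3139]
||prox(x)|| = 5.2309
Step 4: Proximal objective.
0.5*||prox-x||^2 = 2.2261
lambda*||prox|| = 11.0372
Total = 13.2632


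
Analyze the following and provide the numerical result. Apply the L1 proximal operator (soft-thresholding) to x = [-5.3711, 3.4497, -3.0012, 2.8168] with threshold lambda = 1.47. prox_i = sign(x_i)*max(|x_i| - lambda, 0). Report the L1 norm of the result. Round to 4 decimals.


Soft-thresholding with lambda = 1.47:
prox(-5.3711) = sign(-5.3711)*max(|-5.3711| - 1.47, 0) = -3.9011
prox(3.4497) = sign(3.4497)*max(|3.4497| - 1.47, 0) = 1.9797
prox(-3.0012) = sign(-3.0012)*max(|-3.0012| - 1.47, 0) = -1.5312
prox(2.8168) = sign(2.8168)*max(|2.8168| - 1.47, 0) = 1.3468
prox(x) = [-3.9011, 1.9797, -1.5312, 1.3468]
||prox(x)||_1 = 3.9011 + 1.9797 + 1.5312 + 1.3468 = 8.7588


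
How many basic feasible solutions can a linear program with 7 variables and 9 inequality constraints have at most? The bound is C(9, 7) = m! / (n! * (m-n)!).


Each vertex corresponds to some choice of n active constraints out of m, so the number of vertices is at most C(m, n) = m! / (n!(m-n)!).
m = 9, n = 7
Numerator: 9 * 8 * 7 * 6 * 5 * 4 * 3
Denominator: 7! = 5040
C(9, 7) = 36


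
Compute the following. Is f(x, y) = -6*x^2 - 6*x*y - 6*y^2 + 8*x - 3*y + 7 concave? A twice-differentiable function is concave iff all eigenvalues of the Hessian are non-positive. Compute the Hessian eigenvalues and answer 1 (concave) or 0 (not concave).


The Hessian of f(x,y) = -6*x^2 - 6*x*y - 6*y^2 + 8*x - 3*y + 7 is:
H = [[-12, -6], [-6, -12]]
Trace = -12 - 12 = -24
Determinant = -12*-12 - (-6)^2 = 108
Discriminant = (-24)^2 - 4*108 = 144.0
Eigenvalues: lambda_1 = -18.0, lambda_2 = -6.0
The function is concave.

1


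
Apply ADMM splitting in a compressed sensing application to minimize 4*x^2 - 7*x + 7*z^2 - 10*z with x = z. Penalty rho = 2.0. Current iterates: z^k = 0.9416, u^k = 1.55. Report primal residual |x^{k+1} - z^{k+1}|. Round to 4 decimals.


ADMM iteration with rho = 2.0, z^k = 0.9416, u^k = 1.55
Step 1: x-update.
Minimize 4*x^2 - 7*x + (2.0/2)*(x - 0.9416 + 1.55)^2
FOC: (2*4 + 2.0)*x = 7 + 2.0*(0.9416 - 1.55)
x^{k+1} = 0.5783
Step 2: z-update.
Minimize 7*z^2 - 10*z + (2.0/2)*(0.5783 - z + 1.55)^2
FOC: (2*7 + 2.0)*z = 10 + 2.0*(0.5783 + 1.55)
z^{k+1} = 0.891
Step 3: u-update.
u^{k+1} = 1.55 + 0.5783 - 0.891 = 1.2373
Step 4: Primal residual = |0.5783 - 0.891| = 0.3127


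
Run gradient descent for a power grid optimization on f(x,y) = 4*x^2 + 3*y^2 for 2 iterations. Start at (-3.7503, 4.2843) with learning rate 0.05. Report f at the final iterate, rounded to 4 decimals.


Gradient descent on f(x,y) = 4*x^2 + 3*y^2.
Starting point: (-3.7503, 4.2843), alpha = 0.05
Step 1: grad_x = 2*4*-3.7503 = -30.0024, grad_y = 2*3*4.2843 = 25.7058
  x_1 = -3.7503 - 0.05*-30.0024 = -2.2502
  y_1 = 4.2843 - 0.05*25.7058 = 2.999
Step 2: grad_x = 2*4*-2.2502 = -18.0014, grad_y = 2*3*2.999 = 17.9941
  x_2 = -2.2502 - 0.05*-18.0014 = -1.3501
  y_2 = 2.999 - 0.05*17.9941 = 2.0993
f(-1.3501, 2.0993) = 4*(-1.3501)^2 + 3*2.0993^2 = 20.5124


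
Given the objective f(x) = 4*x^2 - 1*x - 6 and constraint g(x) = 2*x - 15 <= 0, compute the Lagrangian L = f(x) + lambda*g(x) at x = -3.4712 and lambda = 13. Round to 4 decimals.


Step 1: Evaluate f(x).
f(-3.4712) = 4*(-3.4712)^2 - 1*(-3.4712) - 6 = 45.6681
Step 2: Evaluate g(x).
g(-3.4712) = 2*-3.4712 - 15 = -21.9424
Step 3: Compute Lagrangian.
L = 45.6681 + 13*-21.9424 = -239.5831


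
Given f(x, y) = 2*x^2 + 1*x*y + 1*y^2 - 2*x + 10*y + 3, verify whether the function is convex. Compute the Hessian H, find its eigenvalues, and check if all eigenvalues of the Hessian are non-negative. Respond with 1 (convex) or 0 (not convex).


The Hessian of f(x,y) = 2*x^2 + 1*x*y + 1*y^2 - 2*x + 10*y + 3 is:
H = [[4, 1], [1, 2]]
Trace = 4 + 2 = 6
Determinant = 4*2 - (1)^2 = 7
Discriminant = (6)^2 - 4*7 = 8.0
Eigenvalues: lambda_1 = 1.5858, lambda_2 = 4.4142
The function is convex.

1


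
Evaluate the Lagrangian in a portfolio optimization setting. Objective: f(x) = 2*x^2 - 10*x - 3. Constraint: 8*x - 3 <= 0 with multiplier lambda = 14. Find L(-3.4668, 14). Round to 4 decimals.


Step 1: Evaluate f(x).
f(-3.4668) = 2*(-3.4668)^2 - 10*(-3.4668) - 3 = 55.7054
Step 2: Evaluate g(x).
g(-3.4668) = 8*-3.4668 - 3 = -30.7344
Step 3: Compute Lagrangian.
L = 55.7054 + 14*-30.7344 = -374.5762


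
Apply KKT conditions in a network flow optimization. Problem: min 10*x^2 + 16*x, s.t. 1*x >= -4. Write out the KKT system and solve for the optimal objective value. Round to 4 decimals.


Step 1: Try lambda = 0 (constraint inactive).
Stationarity: 2*10*x + 16 = 0
x* = -16/(2*10) = -0.8
Check constraint: 1*-0.8 = -0.8 >= -4 -- satisfied.
Step 2: Compute optimal value.
f(x*) = 10*(-0.8)^2 + 16*(-0.8) = -6.4


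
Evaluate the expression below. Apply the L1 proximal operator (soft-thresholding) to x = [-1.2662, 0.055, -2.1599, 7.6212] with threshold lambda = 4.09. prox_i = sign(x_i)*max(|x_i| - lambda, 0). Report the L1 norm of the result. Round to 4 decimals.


Soft-thresholding with lambda = 4.09:
prox(-1.2662) = sign(-1.2662)*max(|-1.2662| - 4.09, 0) = 0.0
prox(0.055) = sign(0.055)*max(|0.055| - 4.09, 0) = 0.0
prox(-2.1599) = sign(-2.1599)*max(|-2.1599| - 4.09, 0) = 0.0
prox(7.6212) = sign(7.6212)*max(|7.6212| - 4.09, 0) = 3.5312
prox(x) = [0.0, 0.0, 0.0, 3.5312]
||prox(x)||_1 = 0.0 + 0.0 + 0.0 + 3.5312 = 3.5312


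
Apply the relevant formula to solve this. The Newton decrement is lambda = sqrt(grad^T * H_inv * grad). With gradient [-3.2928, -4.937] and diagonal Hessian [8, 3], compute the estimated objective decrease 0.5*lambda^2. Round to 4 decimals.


Step 1: H is diagonal, so H^(-1) * g = [-0.4116, -1.6457].
Step 2: g^T H^(-1) g = sum_i g_i^2 / H_ii
  = (-3.2928)^2/8 + (-4.937)^2/3
  = 1.3553 + 8.1247 = 9.48
Step 3: Objective decrease = 0.5 * g^T H^(-1) g = 4.74


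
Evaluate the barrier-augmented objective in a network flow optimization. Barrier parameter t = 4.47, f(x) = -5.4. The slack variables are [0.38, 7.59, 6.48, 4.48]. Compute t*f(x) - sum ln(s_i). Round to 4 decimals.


Step 1: Compute log-barrier.
ln values: [-0.9676, 2.0268, 1.8687, 1.4996]
phi = -(-0.9676 + 2.0268 + 1.8687 + 1.4996) = -4.4276
Step 2: Compute augmented objective.
t*f(x) = 4.47*-5.4 = -24.138
Total = -24.138 - 4.4276 = -28.5656


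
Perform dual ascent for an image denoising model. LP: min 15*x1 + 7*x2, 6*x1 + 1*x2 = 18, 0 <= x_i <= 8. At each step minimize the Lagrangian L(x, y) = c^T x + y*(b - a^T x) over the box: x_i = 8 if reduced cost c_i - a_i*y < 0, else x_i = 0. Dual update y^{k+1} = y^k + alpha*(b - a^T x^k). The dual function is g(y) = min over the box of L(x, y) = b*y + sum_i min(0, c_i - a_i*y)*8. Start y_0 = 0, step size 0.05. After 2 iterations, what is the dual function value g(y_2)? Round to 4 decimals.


Dual ascent for LP: min 15*x1 + 7*x2, 6*x1 + 1*x2 = 18, 0 <= x_i <= 8
Step 1: y^k = 0.0, reduced costs: (15.0, 7.0)
  x^k = (0.0, 0.0), subgradient = b - a^T x = 18.0
  y^{k+1} = 0.0 + 0.05*18.0 = 0.9
Step 2: y^k = 0.9, reduced costs: (9.6, 6.1)
  x^k = (0.0, 0.0), subgradient = b - a^T x = 18.0
  y^{k+1} = 0.9 + 0.05*18.0 = 1.8
Dual objective at y_2 = 1.8: reduced costs (4.2, 5.2), box minimizer x = (0.0, 0.0)
g(y_2) = b*y + (c1 - a1*y)*x1 + (c2 - a2*y)*x2 = 18*1.8 + 4.2*0.0 + 5.2*0.0 = 32.4 + 0.0 + 0.0 = 32.4


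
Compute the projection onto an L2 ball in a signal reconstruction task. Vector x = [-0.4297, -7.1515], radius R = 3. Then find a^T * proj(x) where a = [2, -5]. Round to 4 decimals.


Step 1: Compute ||x|| (intermediates to 6 decimals).
||x|| = sqrt((-0.4297)^2 + (-7.1515)^2) = 7.164398
Step 2: Project.
Since ||x|| > R, scale = R/||x|| = 3/7.164398 = 0.418737, proj(x) = scale * x
proj(x) = [-0.179931, -2.994598]
Step 3: Dot product.
a^T * proj(x) = 2*(-0.179931) - 5*(-2.994598) = 14.6131


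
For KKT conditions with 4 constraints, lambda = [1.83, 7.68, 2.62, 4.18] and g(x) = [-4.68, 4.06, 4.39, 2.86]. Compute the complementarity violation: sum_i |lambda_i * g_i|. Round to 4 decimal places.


KKT complementary slackness check:
lambda_1 * g_1 = 1.83 * -4.68 = -8.5644
lambda_2 * g_2 = 7.68 * 4.06 = 31.1808
lambda_3 * g_3 = 2.62 * 4.39 = 11.5018
lambda_4 * g_4 = 4.18 * 2.86 = 11.9548
Total violation = 8.5644 + 31.1808 + 11.5018 + 11.9548 = 63.2018


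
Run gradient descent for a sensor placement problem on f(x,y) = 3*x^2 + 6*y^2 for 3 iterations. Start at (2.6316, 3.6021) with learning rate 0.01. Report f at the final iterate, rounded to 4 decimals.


Gradient descent on f(x,y) = 3*x^2 + 6*y^2.
Starting point: (2.6316, 3.6021), alpha = 0.01
Step 1: grad_x = 2*3*2.6316 = 15.7896, grad_y = 2*6*3.6021 = 43.2252
  x_1 = 2.6316 - 0.01*15.7896 = 2.4737
  y_1 = 3.6021 - 0.01*43.2252 = 3.1698
Step 2: grad_x = 2*3*2.4737 = 14.8422, grad_y = 2*6*3.1698 = 38.0382
  x_2 = 2.4737 - 0.01*14.8422 = 2.3253
  y_2 = 3.1698 - 0.01*38.0382 = 2.7895
Step 3: grad_x = 2*3*2.3253 = 13.9517, grad_y = 2*6*2.7895 = 33.4736
  x_3 = 2.3253 - 0.01*13.9517 = 2.1858
  y_3 = 2.7895 - 0.01*33.4736 = 2.4547
f(2.1858, 2.4547) = 3*2.1858^2 + 6*2.4547^2 = 50.4869


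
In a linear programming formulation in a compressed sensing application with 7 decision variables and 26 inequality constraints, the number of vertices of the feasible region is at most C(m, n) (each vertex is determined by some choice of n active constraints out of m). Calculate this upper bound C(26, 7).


Each vertex corresponds to some choice of n active constraints out of m, so the number of vertices is at most C(m, n) = m! / (n!(m-n)!).
m = 26, n = 7
Numerator: 26 * 25 * 24 * 23 * 22 * 21 * 20
Denominator: 7! = 5040
C(26, 7) = 657800


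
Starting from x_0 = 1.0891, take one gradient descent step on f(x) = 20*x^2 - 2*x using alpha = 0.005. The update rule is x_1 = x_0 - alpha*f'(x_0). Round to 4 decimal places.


We compute the gradient at x_0 and apply the update.
f'(x) = 40*x - 2
f'(1.0891) = 40*1.0891 - 2 = 41.564
x_1 = 1.0891 - 0.005*41.564 = 0.8813


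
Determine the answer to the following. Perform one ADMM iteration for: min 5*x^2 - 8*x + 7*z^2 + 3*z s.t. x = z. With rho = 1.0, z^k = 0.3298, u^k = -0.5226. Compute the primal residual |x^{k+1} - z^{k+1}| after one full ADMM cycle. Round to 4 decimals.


ADMM iteration with rho = 1.0, z^k = 0.3298, u^k = -0.5226
Step 1: x-update.
Minimize 5*x^2 - 8*x + (1.0/2)*(x - 0.3298 - 0.5226)^2
FOC: (2*5 + 1.0)*x = 8 + 1.0*(0.3298 + 0.5226)
x^{k+1} = 0.8048
Step 2: z-update.
Minimize 7*z^2 + 3*z + (1.0/2)*(0.8048 - z - 0.5226)^2
FOC: (2*7 + 1.0)*z = -3 + 1.0*(0.8048 - 0.5226)
z^{k+1} = -0.1812
Step 3: u-update.
u^{k+1} = -0.5226 + 0.8048 + 0.1812 = 0.4634
Step 4: Primal residual = |0.8048 + 0.1812| = 0.986


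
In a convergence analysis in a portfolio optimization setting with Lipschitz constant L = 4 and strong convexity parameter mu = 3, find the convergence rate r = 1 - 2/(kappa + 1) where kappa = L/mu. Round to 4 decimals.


Step 1: Compute the condition number.
kappa = L/mu = 4/3 = 1.3333
Step 2: Compute the convergence rate.
r = 1 - 2/(kappa + 1) = 1 - 2*mu/(L + mu) = (L - mu)/(L + mu) = 1/7 = 0.1429


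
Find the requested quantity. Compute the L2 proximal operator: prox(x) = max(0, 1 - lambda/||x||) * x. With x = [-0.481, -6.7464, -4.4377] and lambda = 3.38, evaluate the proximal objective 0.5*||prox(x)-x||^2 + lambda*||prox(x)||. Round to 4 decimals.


Step 1: Compute ||x||.
||x|| = 8.0894
Step 2: Compute scaling factor.
scale = max(0, 1 - 3.38/8.0894) = 0.5822
Step 3: prox(x) = [-0.28, -3.9275, -2.5835]
||prox(x)|| = 4.7094
Step 4: Proximal objective.
0.5*||prox-x||^2 = 5.7122
lambda*||prox|| = 15.9178
Total = 21.63


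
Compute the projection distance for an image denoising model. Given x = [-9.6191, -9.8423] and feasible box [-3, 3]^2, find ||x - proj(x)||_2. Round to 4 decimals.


Project each component onto [-3, 3].
clip(-9.6191) = -3.0, clip(-9.8423) = -3.0
Projection = [-3.0, -3.0]
Squared diffs: [43.8125, 46.8171]
Distance = sqrt(90.6296) = 9.52


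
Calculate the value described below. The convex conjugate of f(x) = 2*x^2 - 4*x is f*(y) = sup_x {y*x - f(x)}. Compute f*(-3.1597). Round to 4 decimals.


f*(y) = sup_x {y*x - a*x^2 - b*x} = sup_x {(y-b)*x - a*x^2}
FOC: (y - b) - 2a*x = 0 => x* = (y - b)/(2a)
x* = (-3.1597 + 4)/(2*2) = 0.2101
f*(-3.1597) = (y-b)^2/(4a) = (-3.1597 + 4)^2/(4*2)
= 0.7061/8 = 0.0883


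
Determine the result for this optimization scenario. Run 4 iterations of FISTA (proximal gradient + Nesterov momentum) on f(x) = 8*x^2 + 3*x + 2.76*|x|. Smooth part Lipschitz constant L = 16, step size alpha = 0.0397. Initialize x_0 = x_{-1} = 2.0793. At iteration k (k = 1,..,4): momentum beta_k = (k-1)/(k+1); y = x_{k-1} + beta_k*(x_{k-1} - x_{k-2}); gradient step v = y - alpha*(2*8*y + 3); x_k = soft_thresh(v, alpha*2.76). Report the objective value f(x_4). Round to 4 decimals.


FISTA on f(x) = 8*x^2 + 3*x + 2.76*|x|
L = 16, alpha = 0.0397
Iteration 1: beta = 0.0, y = 2.0793 + 0.0*(2.0793 - 2.0793) = 2.0793
  grad(y) = 36.2688, v = y - alpha*grad = 0.6394
  prox(v) = soft_thresh(0.6394, 0.1096) = 0.5299
Iteration 2: beta = 0.3333, y = 0.5299 + 0.3333*(0.5299 - 2.0793) = 0.0134
  grad(y) = 3.214, v = y - alpha*grad = -0.1142
  prox(v) = soft_thresh(-0.1142, 0.1096) = -0.0046
Iteration 3: beta = 0.5, y = -0.0046 + 0.5*(-0.0046 - 0.5299) = -0.2719
  grad(y) = -1.3504, v = y - alpha*grad = -0.2183
  prox(v) = soft_thresh(-0.2183, 0.1096) = -0.1087
Iteration 4: beta = 0.6, y = -0.1087 + 0.6*(-0.1087 + 0.0046) = -0.1712
  grad(y) = 0.2615, v = y - alpha*grad = -0.1815
  prox(v) = soft_thresh(-0.1815, 0.1096) = -0.072
f(x_4) = 8*(-0.072)^2 + 3*(-0.072) + 2.76*|-0.072| = 0.0242


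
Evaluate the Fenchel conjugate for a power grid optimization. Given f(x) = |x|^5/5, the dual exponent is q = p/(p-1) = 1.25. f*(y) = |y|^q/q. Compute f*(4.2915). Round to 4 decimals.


The conjugate exponent q satisfies 1/p + 1/q = 1.
p = 5, so q = 5/(5 - 1) = 1.25
|y|^q = 4.2915^1.25 = 6.1768
f*(4.2915) = 6.1768 / 1.25 = 4.9414


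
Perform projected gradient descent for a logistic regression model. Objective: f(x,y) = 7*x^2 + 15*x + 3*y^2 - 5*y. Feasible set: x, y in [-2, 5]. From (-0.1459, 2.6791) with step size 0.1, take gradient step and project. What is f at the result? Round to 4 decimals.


Step 1: Compute gradient at (-0.1459, 2.6791).
grad_x = 2*7*-0.1459 + 15 = 12.9574
grad_y = 2*3*2.6791 - 5 = 11.0746
Step 2: Gradient step.
x_raw = -0.1459 - 0.1*12.9574 = -1.4416
y_raw = 2.6791 - 0.1*11.0746 = 1.5716
Step 3: Project onto [-2, 5].
x_proj = clip(-1.4416) = -1.4416
y_proj = clip(1.5716) = 1.5716
Step 4: Evaluate f.
f(-1.4416, 1.5716) = -7.5244


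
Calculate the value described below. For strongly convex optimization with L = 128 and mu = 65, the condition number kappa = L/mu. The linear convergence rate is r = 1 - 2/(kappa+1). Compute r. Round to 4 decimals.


Step 1: Compute the condition number.
kappa = L/mu = 128/65 = 1.9692
Step 2: Compute the convergence rate.
r = 1 - 2/(kappa + 1) = 1 - 2*mu/(L + mu) = (L - mu)/(L + mu) = 63/193 = 0.3264


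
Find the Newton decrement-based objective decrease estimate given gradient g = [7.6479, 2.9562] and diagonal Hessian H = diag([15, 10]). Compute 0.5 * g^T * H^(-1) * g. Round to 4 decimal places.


Step 1: H is diagonal, so H^(-1) * g = [0.5099, 0.2956].
Step 2: g^T H^(-1) g = sum_i g_i^2 / H_ii
  = (7.6479)^2/15 + (2.9562)^2/10
  = 3.8994 + 0.8739 = 4.7733
Step 3: Objective decrease = 0.5 * g^T H^(-1) g = 2.3866


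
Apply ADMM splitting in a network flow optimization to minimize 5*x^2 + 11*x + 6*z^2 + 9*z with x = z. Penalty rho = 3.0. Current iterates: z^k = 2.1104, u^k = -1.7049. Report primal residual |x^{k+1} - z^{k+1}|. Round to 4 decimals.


ADMM iteration with rho = 3.0, z^k = 2.1104, u^k = -1.7049
Step 1: x-update.
Minimize 5*x^2 + 11*x + (3.0/2)*(x - 2.1104 - 1.7049)^2
FOC: (2*5 + 3.0)*x = -11 + 3.0*(2.1104 + 1.7049)
x^{k+1} = 0.0343
Step 2: z-update.
Minimize 6*z^2 + 9*z + (3.0/2)*(0.0343 - z - 1.7049)^2
FOC: (2*6 + 3.0)*z = -9 + 3.0*(0.0343 - 1.7049)
z^{k+1} = -0.9341
Step 3: u-update.
u^{k+1} = -1.7049 + 0.0343 + 0.9341 = -0.7365
Step 4: Primal residual = |0.0343 + 0.9341| = 0.9684


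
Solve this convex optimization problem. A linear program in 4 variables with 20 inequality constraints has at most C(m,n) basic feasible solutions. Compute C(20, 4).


Each vertex corresponds to some choice of n active constraints out of m, so the number of vertices is at most C(m, n) = m! / (n!(m-n)!).
m = 20, n = 4
Numerator: 20 * 19 * 18 * 17
Denominator: 4! = 24
C(20, 4) = 4845


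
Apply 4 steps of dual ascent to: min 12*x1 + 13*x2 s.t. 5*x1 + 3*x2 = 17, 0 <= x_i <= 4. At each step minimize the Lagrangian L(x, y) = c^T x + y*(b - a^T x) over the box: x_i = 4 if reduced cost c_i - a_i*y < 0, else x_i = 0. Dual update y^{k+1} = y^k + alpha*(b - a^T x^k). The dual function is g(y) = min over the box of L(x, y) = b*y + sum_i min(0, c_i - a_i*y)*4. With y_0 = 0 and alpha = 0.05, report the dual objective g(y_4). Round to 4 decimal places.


Dual ascent for LP: min 12*x1 + 13*x2, 5*x1 + 3*x2 = 17, 0 <= x_i <= 4
Step 1: y^k = 0.0, reduced costs: (12.0, 13.0)
  x^k = (0.0, 0.0), subgradient = b - a^T x = 17.0
  y^{k+1} = 0.0 + 0.05*17.0 = 0.85
Step 2: y^k = 0.85, reduced costs: (7.75, 10.45)
  x^k = (0.0, 0.0), subgradient = b - a^T x = 17.0
  y^{k+1} = 0.85 + 0.05*17.0 = 1.7
Step 3: y^k = 1.7, reduced costs: (3.5, 7.9)
  x^k = (0.0, 0.0), subgradient = b - a^T x = 17.0
  y^{k+1} = 1.7 + 0.05*17.0 = 2.55
Step 4: y^k = 2.55, reduced costs: (-0.75, 5.35)
  x^k = (4.0, 0.0), subgradient = b - a^T x = -3.0
  y^{k+1} = 2.55 + 0.05*-3.0 = 2.4
Dual objective at y_4 = 2.4: reduced costs (0.0, 5.8), box minimizer x = (0.0, 0.0)
g(y_4) = b*y + (c1 - a1*y)*x1 + (c2 - a2*y)*x2 = 17*2.4 + 0.0*0.0 + 5.8*0.0 = 40.8 + 0.0 + 0.0 = 40.8


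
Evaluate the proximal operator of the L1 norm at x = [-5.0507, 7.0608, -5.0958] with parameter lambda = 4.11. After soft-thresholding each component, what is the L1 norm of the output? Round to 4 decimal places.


Soft-thresholding with lambda = 4.11:
prox(-5.0507) = sign(-5.0507)*max(|-5.0507| - 4.11, 0) = -0.9407
prox(7.0608) = sign(7.0608)*max(|7.0608| - 4.11, 0) = 2.9508
prox(-5.0958) = sign(-5.0958)*max(|-5.0958| - 4.11, 0) = -0.9858
prox(x) = [-0.9407, 2.9508, -0.9858]
||prox(x)||_1 = 0.9407 + 2.9508 + 0.9858 = 4.8773


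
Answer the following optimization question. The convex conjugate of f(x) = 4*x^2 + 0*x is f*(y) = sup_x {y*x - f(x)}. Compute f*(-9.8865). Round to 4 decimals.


f*(y) = sup_x {y*x - a*x^2 - b*x} = sup_x {(y-b)*x - a*x^2}
FOC: (y - b) - 2a*x = 0 => x* = (y - b)/(2a)
x* = (-9.8865 - 0)/(2*4) = -1.2358
f*(-9.8865) = (y-b)^2/(4a) = (-9.8865 - 0)^2/(4*4)
= 97.7429/16 = 6.1089


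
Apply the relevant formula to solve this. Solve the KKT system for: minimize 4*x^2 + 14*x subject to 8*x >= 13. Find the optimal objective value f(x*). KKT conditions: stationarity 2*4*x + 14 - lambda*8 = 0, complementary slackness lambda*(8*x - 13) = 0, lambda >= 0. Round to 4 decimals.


Step 1: Try lambda = 0 (constraint inactive).
x_unc = -14/(2*4) = -1.75
Check: 8*-1.75 = -14.0 < 13 -- violated!
Step 2: Constraint must be active: 8*x = 13
x* = 13/8 = 1.625
lambda = (2*4*1.625 + 14)/8 = 3.375
Step 3: Compute optimal value.
f(x*) = 4*1.625^2 + 14*1.625 = 33.3125


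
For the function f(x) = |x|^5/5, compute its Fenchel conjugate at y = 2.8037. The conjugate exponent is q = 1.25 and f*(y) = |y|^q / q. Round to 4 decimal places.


The conjugate exponent q satisfies 1/p + 1/q = 1.
p = 5, so q = 5/(5 - 1) = 1.25
|y|^q = 2.8037^1.25 = 3.628
f*(2.8037) = 3.628 / 1.25 = 2.9024


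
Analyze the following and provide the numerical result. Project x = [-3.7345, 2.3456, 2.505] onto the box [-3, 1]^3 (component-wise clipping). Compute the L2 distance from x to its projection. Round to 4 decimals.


Project each component onto [-3, 1].
clip(-3.7345) = -3.0, clip(2.3456) = 1.0, clip(2.505) = 1.0
Projection = [-3.0, 1.0, 1.0]
Squared diffs: [0.5395, 1.8106, 2.265]
Distance = sqrt(4.6151) = 2.1483


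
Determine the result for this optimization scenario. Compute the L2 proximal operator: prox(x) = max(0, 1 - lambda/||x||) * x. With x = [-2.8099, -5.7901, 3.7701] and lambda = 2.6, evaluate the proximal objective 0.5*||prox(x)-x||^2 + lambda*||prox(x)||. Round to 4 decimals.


Step 1: Compute ||x||.
||x|| = 7.4589
Step 2: Compute scaling factor.
scale = max(0, 1 - 2.6/7.4589) = 0.6514
Step 3: prox(x) = [-1.8304, -3.7718, 2.4559]
||prox(x)|| = 4.8589
Step 4: Proximal objective.
0.5*||prox-x||^2 = 3.38
lambda*||prox|| = 12.6331
Total = 16.013


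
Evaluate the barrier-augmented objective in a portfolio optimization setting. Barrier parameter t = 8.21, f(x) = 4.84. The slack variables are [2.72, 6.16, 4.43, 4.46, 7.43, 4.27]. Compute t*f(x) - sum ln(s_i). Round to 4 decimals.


Step 1: Compute log-barrier.
ln values: [1.0006, 1.8181, 1.4884, 1.4951, 2.0055, 1.4516]
phi = -(1.0006 + 1.8181 + 1.4884 + 1.4951 + 2.0055 + 1.4516) = -9.2594
Step 2: Compute augmented objective.
t*f(x) = 8.21*4.84 = 39.7364
Total = 39.7364 - 9.2594 = 30.477


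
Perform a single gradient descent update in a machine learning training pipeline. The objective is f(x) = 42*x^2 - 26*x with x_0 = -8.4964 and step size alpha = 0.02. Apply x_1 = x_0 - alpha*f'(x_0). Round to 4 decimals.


We compute the gradient at x_0 and apply the update.
f'(x) = 84*x - 26
f'(-8.4964) = 84*-8.4964 - 26 = -739.6976
x_1 = -8.4964 - 0.02*-739.6976 = 6.2976


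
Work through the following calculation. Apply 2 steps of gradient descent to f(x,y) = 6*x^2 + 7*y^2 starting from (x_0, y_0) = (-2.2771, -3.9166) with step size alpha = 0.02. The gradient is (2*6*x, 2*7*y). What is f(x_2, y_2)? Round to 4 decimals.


Gradient descent on f(x,y) = 6*x^2 + 7*y^2.
Starting point: (-2.2771, -3.9166), alpha = 0.02
Step 1: grad_x = 2*6*-2.2771 = -27.3252, grad_y = 2*7*-3.9166 = -54.8324
  x_1 = -2.2771 - 0.02*-27.3252 = -1.7306
  y_1 = -3.9166 - 0.02*-54.8324 = -2.82
Step 2: grad_x = 2*6*-1.7306 = -20.7672, grad_y = 2*7*-2.82 = -39.4793
  x_2 = -1.7306 - 0.02*-20.7672 = -1.3153
  y_2 = -2.82 - 0.02*-39.4793 = -2.0304
f(-1.3153, -2.0304) = 6*(-1.3153)^2 + 7*(-2.0304)^2 = 39.236


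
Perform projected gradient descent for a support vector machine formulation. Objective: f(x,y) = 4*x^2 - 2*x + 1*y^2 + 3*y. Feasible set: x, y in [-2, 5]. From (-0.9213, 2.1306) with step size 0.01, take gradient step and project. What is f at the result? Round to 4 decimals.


Step 1: Compute gradient at (-0.9213, 2.1306).
grad_x = 2*4*-0.9213 - 2 = -9.3704
grad_y = 2*1*2.1306 + 3 = 7.2612
Step 2: Gradient step.
x_raw = -0.9213 - 0.01*-9.3704 = -0.8276
y_raw = 2.1306 - 0.01*7.2612 = 2.058
Step 3: Project onto [-2, 5].
x_proj = clip(-0.8276) = -0.8276
y_proj = clip(2.058) = 2.058
Step 4: Evaluate f.
f(-0.8276, 2.058) = 14.8041


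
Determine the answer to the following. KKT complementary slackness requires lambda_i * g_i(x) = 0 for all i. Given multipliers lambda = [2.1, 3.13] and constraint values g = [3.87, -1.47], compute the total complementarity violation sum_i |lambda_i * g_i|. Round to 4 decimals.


KKT complementary slackness check:
lambda_1 * g_1 = 2.1 * 3.87 = 8.127
lambda_2 * g_2 = 3.13 * -1.47 = -4.6011
Total violation = 8.127 + 4.6011 = 12.7281


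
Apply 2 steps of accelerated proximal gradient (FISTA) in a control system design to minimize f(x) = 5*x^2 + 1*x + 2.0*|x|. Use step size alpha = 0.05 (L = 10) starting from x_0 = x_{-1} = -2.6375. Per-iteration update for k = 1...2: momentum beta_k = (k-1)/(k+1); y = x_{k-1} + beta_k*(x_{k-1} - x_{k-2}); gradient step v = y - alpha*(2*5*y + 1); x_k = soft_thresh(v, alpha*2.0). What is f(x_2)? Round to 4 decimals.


FISTA on f(x) = 5*x^2 + 1*x + 2.0*|x|
L = 10, alpha = 0.05
Iteration 1: beta = 0.0, y = -2.6375 + 0.0*(-2.6375 + 2.6375) = -2.6375
  grad(y) = -25.375, v = y - alpha*grad = -1.3688
  prox(v) = soft_thresh(-1.3688, 0.1) = -1.2688
Iteration 2: beta = 0.3333, y = -1.2688 + 0.3333*(-1.2688 + 2.6375) = -0.8125
  grad(y) = -7.125, v = y - alpha*grad = -0.4563
  prox(v) = soft_thresh(-0.4563, 0.1) = -0.3563
f(x_2) = 5*(-0.3563)^2 + 1*(-0.3563) + 2.0*|-0.3563| = 0.9908


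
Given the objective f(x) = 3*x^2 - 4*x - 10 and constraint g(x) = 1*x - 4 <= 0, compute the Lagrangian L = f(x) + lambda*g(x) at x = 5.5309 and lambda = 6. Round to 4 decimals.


Step 1: Evaluate f(x).
f(5.5309) = 3*5.5309^2 - 4*5.5309 - 10 = 59.649
Step 2: Evaluate g(x).
g(5.5309) = 1*5.5309 - 4 = 1.5309
Step 3: Compute Lagrangian.
L = 59.649 + 6*1.5309 = 68.8344


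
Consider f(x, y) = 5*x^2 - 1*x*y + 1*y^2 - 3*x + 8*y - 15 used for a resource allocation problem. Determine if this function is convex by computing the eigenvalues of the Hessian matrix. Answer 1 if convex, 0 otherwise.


The Hessian of f(x,y) = 5*x^2 - 1*x*y + 1*y^2 - 3*x + 8*y - 15 is:
H = [[10, -1], [-1, 2]]
Trace = 10 + 2 = 12
Determinant = 10*2 - (-1)^2 = 19
Discriminant = (12)^2 - 4*19 = 68.0
Eigenvalues: lambda_1 = 1.8769, lambda_2 = 10.1231
The function is convex.

1


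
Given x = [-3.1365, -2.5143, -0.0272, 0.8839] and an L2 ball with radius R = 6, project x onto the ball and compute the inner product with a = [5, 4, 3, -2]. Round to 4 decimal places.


Step 1: Compute ||x|| (intermediates to 6 decimals).
||x|| = sqrt((-3.1365)^2 + (-2.5143)^2 + (-0.0272)^2 + 0.8839^2) = 4.115988
Step 2: Project.
Since ||x|| <= R, proj = x (no scaling needed).
proj(x) = [-3.1365, -2.5143, -0.0272, 0.8839]
Step 3: Dot product.
a^T * proj(x) = 5*(-3.1365) + 4*(-2.5143) + 3*(-0.0272) - 2*0.8839 = -27.5891


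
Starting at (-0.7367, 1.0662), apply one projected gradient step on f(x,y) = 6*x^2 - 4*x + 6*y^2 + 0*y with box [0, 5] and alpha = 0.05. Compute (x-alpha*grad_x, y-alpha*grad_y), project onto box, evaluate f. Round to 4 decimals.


Step 1: Compute gradient at (-0.7367, 1.0662).
grad_x = 2*6*-0.7367 - 4 = -12.8404
grad_y = 2*6*1.0662 + 0 = 12.7944
Step 2: Gradient step.
x_raw = -0.7367 - 0.05*-12.8404 = -0.0947
y_raw = 1.0662 - 0.05*12.7944 = 0.4265
Step 3: Project onto [0, 5].
x_proj = clip(-0.0947) = 0.0
y_proj = clip(0.4265) = 0.4265
Step 4: Evaluate f.
f(0.0, 0.4265) = 1.0913


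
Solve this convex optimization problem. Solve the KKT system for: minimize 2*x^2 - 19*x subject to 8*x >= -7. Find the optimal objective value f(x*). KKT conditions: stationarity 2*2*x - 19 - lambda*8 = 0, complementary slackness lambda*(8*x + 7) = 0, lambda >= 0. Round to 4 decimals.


Step 1: Try lambda = 0 (constraint inactive).
Stationarity: 2*2*x - 19 = 0
x* = 19/(2*2) = 4.75
Check constraint: 8*4.75 = 38.0 >= -7 -- satisfied.
Step 2: Compute optimal value.
f(x*) = 2*4.75^2 - 19*4.75 = -45.125
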